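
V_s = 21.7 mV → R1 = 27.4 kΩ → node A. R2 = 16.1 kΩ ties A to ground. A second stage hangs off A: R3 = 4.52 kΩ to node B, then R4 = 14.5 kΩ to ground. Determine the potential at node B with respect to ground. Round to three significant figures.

The second stage (R3 + R4 = 19.02 kΩ) loads node A in parallel with R2.
R2 ‖ (R3+R4) = 8.719 kΩ.
V_A = 21.7 × 8.719/(27.4 + 8.719) = 5.238 mV.
V_B = V_A × 0.7624 = 3.994 mV.

V_B ≈ 3.99 mV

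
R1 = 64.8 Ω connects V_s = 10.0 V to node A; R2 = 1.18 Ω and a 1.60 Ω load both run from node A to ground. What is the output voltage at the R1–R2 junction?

V_out ≈ 0.104 V

The load sits in parallel with R2, giving an effective lower resistance R2' = R2·R_L/(R2+R_L) = 0.6791 Ω.
Voltage divider with the loaded lower leg: V_out = 10.0 × 0.6791/(64.8 + 0.6791) = 10.0 × 0.01037 = 0.1037 V.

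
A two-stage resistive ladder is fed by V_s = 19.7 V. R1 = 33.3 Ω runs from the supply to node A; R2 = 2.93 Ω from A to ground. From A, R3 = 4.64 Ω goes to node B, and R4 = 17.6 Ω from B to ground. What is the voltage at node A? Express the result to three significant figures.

V_A ≈ 1.42 V

The second stage (R3 + R4 = 22.24 Ω) loads node A in parallel with R2.
R2 ‖ (R3+R4) = 2.589 Ω.
V_A = 19.7 × 2.589/(33.3 + 2.589) = 1.421 V.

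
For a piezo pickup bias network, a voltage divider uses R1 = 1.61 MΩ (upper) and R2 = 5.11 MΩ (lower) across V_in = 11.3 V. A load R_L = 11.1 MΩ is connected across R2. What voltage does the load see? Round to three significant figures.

V_out ≈ 7.74 V

First combine the lower leg with the load: R2 ‖ R_L = 3.499 MΩ.
Now apply the divider: V_out = 11.3 × 0.6849 = 7.739 V.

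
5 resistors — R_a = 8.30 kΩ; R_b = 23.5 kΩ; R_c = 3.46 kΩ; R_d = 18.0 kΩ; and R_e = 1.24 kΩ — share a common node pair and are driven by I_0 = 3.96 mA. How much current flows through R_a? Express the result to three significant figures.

Conductances: ΣG = 1/8.30 + 1/23.5 + 1/3.46 + 1/18.0 + 1/1.24 = 1.314 (1/kΩ).
Current divider: I(R_a) = I_0 · G_k/ΣG = 3.96 × (0.1205/1.314) = 3.96 × 0.09169 = 0.3631 mA.

I ≈ 0.363 mA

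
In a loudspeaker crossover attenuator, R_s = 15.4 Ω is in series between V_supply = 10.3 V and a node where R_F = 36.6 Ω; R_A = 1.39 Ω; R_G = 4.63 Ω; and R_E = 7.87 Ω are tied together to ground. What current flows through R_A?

I ≈ 0.417 A

Parallel bank: R_p = 1/(1/36.6 + 1/1.39 + 1/4.63 + 1/7.87) = 0.9176 Ω.
V_A = 10.3 × 0.9176/16.32 = 0.5792 V.
I(R_A) = V_A / R_A = 0.5792/1.39 = 0.4167 A.
(Equivalently: I_total = 0.6312 A, then current-divider fraction G_k/ΣG = 0.6601.)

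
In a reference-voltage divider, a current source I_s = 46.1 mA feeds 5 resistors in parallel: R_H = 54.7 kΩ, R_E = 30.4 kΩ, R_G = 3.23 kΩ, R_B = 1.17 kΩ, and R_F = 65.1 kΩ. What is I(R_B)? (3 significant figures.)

Conductances: ΣG = 1/54.7 + 1/30.4 + 1/3.23 + 1/1.17 + 1/65.1 = 1.231 (1/kΩ).
R_B takes the fraction G_k/ΣG = 0.8547/1.231 = 0.6944, so I = 46.1 × 0.6944 = 32.01 mA.

I ≈ 32.0 mA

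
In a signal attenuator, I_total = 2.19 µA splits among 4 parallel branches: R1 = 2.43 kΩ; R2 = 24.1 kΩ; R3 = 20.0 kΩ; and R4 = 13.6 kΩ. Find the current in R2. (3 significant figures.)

I ≈ 0.158 µA

ΣG = 1/2.43 + 1/24.1 + 1/20.0 + 1/13.6 = 0.5765.
By the current-divider rule, I = I_total · G_k/ΣG = 2.19 × 0.07197 = 0.1576 µA.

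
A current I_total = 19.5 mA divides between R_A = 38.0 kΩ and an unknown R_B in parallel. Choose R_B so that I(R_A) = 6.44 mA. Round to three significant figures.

Two-branch current divider: I_A = I_total · R_B/(R_A + R_B).
With f = 0.3303, R_B = R_A · f/(1−f) = 38.0 × 0.4931 = 18.74 kΩ.

R_B ≈ 18.7 kΩ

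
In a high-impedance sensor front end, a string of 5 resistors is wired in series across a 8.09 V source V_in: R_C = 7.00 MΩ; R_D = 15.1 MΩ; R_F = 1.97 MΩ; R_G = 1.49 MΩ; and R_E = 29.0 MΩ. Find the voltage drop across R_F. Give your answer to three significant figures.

V ≈ 0.292 V

ΣR = 7.00 + 15.1 + 1.97 + 1.49 + 29.0 = 54.56 MΩ.
V = V_in · R/ΣR = 8.09 × 0.03611 = 0.2921 V.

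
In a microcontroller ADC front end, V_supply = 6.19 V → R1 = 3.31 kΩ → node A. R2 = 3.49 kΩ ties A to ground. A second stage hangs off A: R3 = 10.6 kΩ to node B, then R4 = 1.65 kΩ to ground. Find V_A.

Looking into the second stage from A: R3 + R4 = 12.25 kΩ appears in parallel with R2.
Effective lower resistance at A: R2 ‖ 12.25 = 2.716 kΩ.
First divider: V_A = V_supply · 2.716/(3.31 + 2.716) = 2.790 V.

V_A ≈ 2.79 V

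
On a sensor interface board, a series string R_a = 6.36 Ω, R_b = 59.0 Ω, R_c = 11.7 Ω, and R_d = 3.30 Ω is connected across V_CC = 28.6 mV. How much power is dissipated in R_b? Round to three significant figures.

The common current is I = 28.6/80.36 = 0.3559 mA.
P = I²R = 0.1267 × 59.0 = 7.473 µW.

P ≈ 7.47 µW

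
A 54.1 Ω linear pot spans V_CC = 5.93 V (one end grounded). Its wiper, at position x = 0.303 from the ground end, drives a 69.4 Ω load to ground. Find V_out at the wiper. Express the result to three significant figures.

The pot divides into 37.71 Ω above the wiper and 16.39 Ω below.
Lower segment in parallel with the load: 16.39 ‖ 69.4 = 13.26 Ω.
Loaded-divider output: V_out = 5.93 × 0.2602 = 1.543 V.

V_out ≈ 1.54 V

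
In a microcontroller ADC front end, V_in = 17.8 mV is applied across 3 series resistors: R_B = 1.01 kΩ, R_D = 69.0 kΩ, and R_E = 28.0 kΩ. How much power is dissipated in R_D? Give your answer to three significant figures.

ΣR = 98.01 kΩ → I = 17.8/98.01 = 0.1816 µA.
V(R_D) = I·R = 12.53 mV; P = V·I = 12.53 × 0.1816 = 2.276 nW.

P ≈ 2.28 nW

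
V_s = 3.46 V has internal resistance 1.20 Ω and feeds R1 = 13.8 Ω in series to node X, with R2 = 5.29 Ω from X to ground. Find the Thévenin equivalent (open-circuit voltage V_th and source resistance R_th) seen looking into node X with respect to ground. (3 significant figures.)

R1' = 1.20 + 13.8 = 15.00 Ω (source resistance + R1).
Open-circuit (no load on X): V_th = V_s · R2/(R1' + R2) = 3.46 × 5.29/(15.00 + 5.29) = 0.9021 V.
Looking into X with the source shorted: R_th = R1'·R2/(R1'+R2) = 15.00 × 5.29/20.29 = 3.911 Ω.

V_th ≈ 0.902 V, R_th ≈ 3.91 Ω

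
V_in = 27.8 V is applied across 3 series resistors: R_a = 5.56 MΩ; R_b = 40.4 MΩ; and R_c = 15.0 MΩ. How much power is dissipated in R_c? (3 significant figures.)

ΣR = 60.96 MΩ → I = 27.8/60.96 = 0.4560 µA.
V(R_c) = I·R = 6.841 V; P = V·I = 6.841 × 0.4560 = 3.120 µW.

P ≈ 3.12 µW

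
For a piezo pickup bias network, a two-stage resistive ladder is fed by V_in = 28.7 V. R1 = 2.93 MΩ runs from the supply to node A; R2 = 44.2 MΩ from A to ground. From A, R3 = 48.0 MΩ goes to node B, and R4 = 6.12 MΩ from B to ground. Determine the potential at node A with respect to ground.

V_A ≈ 25.6 V

The second stage (R3 + R4 = 54.12 MΩ) loads node A in parallel with R2.
Effective lower resistance at A: R2 ‖ 54.12 = 24.33 MΩ.
V_A = 28.7 × 24.33/(2.93 + 24.33) = 25.62 V.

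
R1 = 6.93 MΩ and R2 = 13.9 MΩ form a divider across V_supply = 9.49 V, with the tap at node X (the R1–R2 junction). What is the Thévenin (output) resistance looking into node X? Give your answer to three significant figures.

Zeroing V_supply shorts the top of R1 to ground, so R_th = R1 ‖ R2 = 4.624 MΩ.

R_th ≈ 4.62 MΩ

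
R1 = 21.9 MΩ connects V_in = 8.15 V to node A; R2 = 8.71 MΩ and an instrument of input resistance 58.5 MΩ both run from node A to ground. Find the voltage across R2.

First combine the lower leg with the load: R2 ‖ R_L = 7.581 MΩ.
Now apply the divider: V_out = 8.15 × 0.2572 = 2.096 V.

V_out ≈ 2.10 V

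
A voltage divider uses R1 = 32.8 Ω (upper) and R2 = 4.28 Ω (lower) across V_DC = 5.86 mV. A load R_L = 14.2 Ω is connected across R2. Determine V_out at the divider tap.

R2 ‖ R_L = (4.28 × 14.2)/(4.28 + 14.2) = 3.289 Ω.
Voltage divider with the loaded lower leg: V_out = 5.86 × 3.289/(32.8 + 3.289) = 5.86 × 0.09113 = 0.5340 mV.

V_out ≈ 0.534 mV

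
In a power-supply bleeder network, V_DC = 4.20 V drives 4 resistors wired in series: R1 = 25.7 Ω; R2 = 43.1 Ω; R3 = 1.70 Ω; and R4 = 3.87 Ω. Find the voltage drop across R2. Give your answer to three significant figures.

V ≈ 2.43 V

Total series resistance ΣR = 25.7 + 43.1 + 1.70 + 3.87 = 74.37 Ω.
Voltage divider: V = V_DC · (43.10 / 74.37) = 4.20 × 0.5795 = 2.434 V.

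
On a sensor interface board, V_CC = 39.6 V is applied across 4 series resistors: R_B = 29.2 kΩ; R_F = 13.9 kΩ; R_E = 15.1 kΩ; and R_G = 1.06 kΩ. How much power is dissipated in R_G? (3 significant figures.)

P ≈ 0.473 mW

Series current I = V_CC/ΣR = 39.6/59.26 = 0.6682 mA.
P = I²R = 0.4465 × 1.06 = 0.4733 mW.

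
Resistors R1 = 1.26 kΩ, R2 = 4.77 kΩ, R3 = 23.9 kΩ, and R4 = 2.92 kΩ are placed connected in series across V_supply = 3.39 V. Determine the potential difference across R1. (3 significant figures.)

V ≈ 0.130 V

ΣR = 1.26 + 4.77 + 23.9 + 2.92 = 32.85 kΩ.
By the voltage-divider rule, V = 3.39 × 1.260/32.85 = 0.1300 V.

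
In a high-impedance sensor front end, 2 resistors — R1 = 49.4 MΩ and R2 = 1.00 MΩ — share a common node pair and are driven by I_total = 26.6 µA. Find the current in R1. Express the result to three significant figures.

Two-branch current divider: I_k = I_total · R_other/(R_1 + R_2).
I(R1) = 26.6 × 1.00/(49.4 + 1.00) = 26.6 × 0.01984 = 0.5278 µA.

I ≈ 0.528 µA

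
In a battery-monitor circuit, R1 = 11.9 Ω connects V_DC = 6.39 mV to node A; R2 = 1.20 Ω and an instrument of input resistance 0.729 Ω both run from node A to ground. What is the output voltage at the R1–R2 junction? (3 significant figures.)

V_out ≈ 0.235 mV

First combine the lower leg with the load: R2 ‖ R_L = 0.4535 Ω.
Voltage divider with the loaded lower leg: V_out = 6.39 × 0.4535/(11.9 + 0.4535) = 6.39 × 0.03671 = 0.2346 mV.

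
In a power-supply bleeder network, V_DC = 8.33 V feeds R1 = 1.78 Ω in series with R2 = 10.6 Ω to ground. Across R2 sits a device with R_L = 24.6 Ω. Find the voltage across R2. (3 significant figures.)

First combine the lower leg with the load: R2 ‖ R_L = 7.408 Ω.
Now apply the divider: V_out = 8.33 × 0.8063 = 6.716 V.
(Unloaded it would be 7.13 V; the load pulls it down.)

V_out ≈ 6.72 V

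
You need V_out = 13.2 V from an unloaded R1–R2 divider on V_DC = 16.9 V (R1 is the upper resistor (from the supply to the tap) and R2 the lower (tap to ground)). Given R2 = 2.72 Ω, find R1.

R1 ≈ 0.762 Ω

V_out/V_DC = R2/(R1+R2) = 0.7811.
R1 = R2·(1/k − 1) = 2.72 × 0.2803 = 0.7624 Ω.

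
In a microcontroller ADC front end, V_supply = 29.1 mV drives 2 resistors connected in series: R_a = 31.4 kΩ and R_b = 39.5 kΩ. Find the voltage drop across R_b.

V ≈ 16.2 mV

ΣR = 31.4 + 39.5 = 70.90 kΩ.
By the voltage-divider rule, V = 29.1 × 39.50/70.90 = 16.21 mV.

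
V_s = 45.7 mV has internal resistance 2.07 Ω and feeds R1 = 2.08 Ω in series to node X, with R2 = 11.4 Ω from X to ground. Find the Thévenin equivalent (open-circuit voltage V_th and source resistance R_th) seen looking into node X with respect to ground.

V_th ≈ 33.5 mV, R_th ≈ 3.04 Ω

R1' = 2.07 + 2.08 = 4.150 Ω (source resistance + R1).
With X open, the divider is unloaded: V_th = 45.7 × 11.4/15.55 = 33.50 mV.
Looking into X with the source shorted: R_th = R1'·R2/(R1'+R2) = 4.150 × 11.4/15.55 = 3.042 Ω.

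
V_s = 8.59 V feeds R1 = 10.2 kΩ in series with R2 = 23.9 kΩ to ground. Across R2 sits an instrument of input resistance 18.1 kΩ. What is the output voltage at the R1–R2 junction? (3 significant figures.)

V_out ≈ 4.32 V

R2 ‖ R_L = (23.9 × 18.1)/(23.9 + 18.1) = 10.30 kΩ.
Then V_out = V_s · R2'/(R1 + R2') = 8.59 × 10.30/20.50 = 4.316 V.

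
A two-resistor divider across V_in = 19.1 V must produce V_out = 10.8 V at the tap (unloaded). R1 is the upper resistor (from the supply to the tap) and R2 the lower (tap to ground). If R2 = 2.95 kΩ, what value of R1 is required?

V_out/V_in = R2/(R1+R2) = 0.5654.
So R1 = R2 · (V_in/V_out − 1) = 2.95 × (19.1/10.8 − 1) = 2.95 × 0.7685 = 2.267 kΩ.

R1 ≈ 2.27 kΩ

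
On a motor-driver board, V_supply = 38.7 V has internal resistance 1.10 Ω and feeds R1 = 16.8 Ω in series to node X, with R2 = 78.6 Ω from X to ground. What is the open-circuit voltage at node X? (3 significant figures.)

V_th ≈ 31.5 V

R1' = 1.10 + 16.8 = 17.90 Ω (source resistance + R1).
Open-circuit (no load on X): V_th = V_supply · R2/(R1' + R2) = 38.7 × 78.6/(17.90 + 78.6) = 31.52 V.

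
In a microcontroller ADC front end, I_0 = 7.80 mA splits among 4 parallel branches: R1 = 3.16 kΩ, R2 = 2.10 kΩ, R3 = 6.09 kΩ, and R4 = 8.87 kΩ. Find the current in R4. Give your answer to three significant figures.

ΣG = 1/3.16 + 1/2.10 + 1/6.09 + 1/8.87 = 1.070.
By the current-divider rule, I = I_0 · G_k/ΣG = 7.80 × 0.1054 = 0.8222 mA.

I ≈ 0.822 mA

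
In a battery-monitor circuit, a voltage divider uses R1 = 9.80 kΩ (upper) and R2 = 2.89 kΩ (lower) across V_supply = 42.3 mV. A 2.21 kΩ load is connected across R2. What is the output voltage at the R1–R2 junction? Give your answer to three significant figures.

First combine the lower leg with the load: R2 ‖ R_L = 1.252 kΩ.
Then V_out = V_supply · R2'/(R1 + R2') = 42.3 × 1.252/11.05 = 4.793 mV.

V_out ≈ 4.79 mV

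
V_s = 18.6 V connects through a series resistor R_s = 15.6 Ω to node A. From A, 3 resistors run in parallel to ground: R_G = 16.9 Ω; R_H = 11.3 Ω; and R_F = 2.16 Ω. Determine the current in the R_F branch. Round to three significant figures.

I ≈ 0.818 A

Combine the parallel branches: R_p = (1/16.9 + 1/11.3 + 1/2.16)⁻¹ = 1.638 Ω.
Node voltage V_A = V_s · R_p/(R_s + R_p) = 18.6 × 0.09500 = 1.767 V.
Branch current I = V_A/R_F = 1.767/2.16 = 0.8181 A.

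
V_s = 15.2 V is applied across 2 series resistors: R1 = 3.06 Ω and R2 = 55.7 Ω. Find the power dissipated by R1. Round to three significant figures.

The common current is I = 15.2/58.76 = 0.2587 A.
P(R1) = I²·R1 = (0.2587)² × 3.06 = 0.2048 W.

P ≈ 0.205 W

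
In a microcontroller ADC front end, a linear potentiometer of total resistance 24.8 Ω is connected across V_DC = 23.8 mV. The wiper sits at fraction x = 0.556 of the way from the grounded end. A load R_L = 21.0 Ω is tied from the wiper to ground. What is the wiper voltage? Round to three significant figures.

V_out ≈ 10.2 mV

Lower segment x·R_p = 13.79 Ω; upper segment (1−x)·R_p = 11.01 Ω.
Lower segment in parallel with the load: 13.79 ‖ 21.0 = 8.324 Ω.
V_out = 23.8 × 8.324/(11.01 + 8.324) = 10.25 mV.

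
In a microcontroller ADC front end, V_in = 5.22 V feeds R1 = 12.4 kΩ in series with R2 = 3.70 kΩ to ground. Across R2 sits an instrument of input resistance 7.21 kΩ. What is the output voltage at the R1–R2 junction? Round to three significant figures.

V_out ≈ 0.860 V

R2 ‖ R_L = (3.70 × 7.21)/(3.70 + 7.21) = 2.445 kΩ.
Voltage divider with the loaded lower leg: V_out = 5.22 × 2.445/(12.4 + 2.445) = 5.22 × 0.1647 = 0.8598 V.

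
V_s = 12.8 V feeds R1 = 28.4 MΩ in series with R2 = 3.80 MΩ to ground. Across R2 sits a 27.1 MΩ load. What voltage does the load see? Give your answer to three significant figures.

V_out ≈ 1.34 V

First combine the lower leg with the load: R2 ‖ R_L = 3.333 MΩ.
Voltage divider with the loaded lower leg: V_out = 12.8 × 3.333/(28.4 + 3.333) = 12.8 × 0.1050 = 1.344 V.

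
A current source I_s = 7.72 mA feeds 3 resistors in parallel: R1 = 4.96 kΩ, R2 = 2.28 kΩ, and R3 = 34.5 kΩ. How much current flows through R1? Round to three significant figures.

I ≈ 2.33 mA

ΣG = 1/4.96 + 1/2.28 + 1/34.5 = 0.6692.
By the current-divider rule, I = I_s · G_k/ΣG = 7.72 × 0.3013 = 2.326 mA.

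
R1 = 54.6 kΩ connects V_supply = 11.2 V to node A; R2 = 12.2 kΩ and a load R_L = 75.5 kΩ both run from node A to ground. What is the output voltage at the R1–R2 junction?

The load sits in parallel with R2, giving an effective lower resistance R2' = R2·R_L/(R2+R_L) = 10.50 kΩ.
Then V_out = V_supply · R2'/(R1 + R2') = 11.2 × 10.50/65.10 = 1.807 V.
(Unloaded it would be 2.05 V; the load pulls it down.)

V_out ≈ 1.81 V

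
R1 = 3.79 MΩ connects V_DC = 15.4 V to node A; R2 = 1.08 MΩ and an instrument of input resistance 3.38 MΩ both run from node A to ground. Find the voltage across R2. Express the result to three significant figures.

V_out ≈ 2.74 V

The load sits in parallel with R2, giving an effective lower resistance R2' = R2·R_L/(R2+R_L) = 0.8185 MΩ.
Then V_out = V_DC · R2'/(R1 + R2') = 15.4 × 0.8185/4.608 = 2.735 V.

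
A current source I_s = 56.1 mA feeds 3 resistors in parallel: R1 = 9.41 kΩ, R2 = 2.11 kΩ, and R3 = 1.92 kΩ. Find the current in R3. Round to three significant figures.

ΣG = 1/9.41 + 1/2.11 + 1/1.92 = 1.101.
R3 takes the fraction G_k/ΣG = 0.5208/1.101 = 0.4730, so I = 56.1 × 0.4730 = 26.54 mA.

I ≈ 26.5 mA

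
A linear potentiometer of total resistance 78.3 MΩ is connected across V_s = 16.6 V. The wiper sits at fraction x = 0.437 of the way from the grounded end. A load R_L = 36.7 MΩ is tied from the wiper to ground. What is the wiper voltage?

V_out ≈ 4.76 V

The pot divides into 44.08 MΩ above the wiper and 34.22 MΩ below.
(x·R_p) ‖ R_L = 17.71 MΩ.
V_out = 16.6 × 17.71/(44.08 + 17.71) = 4.757 V.
(Unloaded: V_out = x·V_s = 7.25 V.)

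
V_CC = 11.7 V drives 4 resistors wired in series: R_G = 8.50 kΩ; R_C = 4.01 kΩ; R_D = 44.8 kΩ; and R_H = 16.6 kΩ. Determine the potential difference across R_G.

ΣR = 8.50 + 4.01 + 44.8 + 16.6 = 73.91 kΩ.
V = V_CC · R/ΣR = 11.7 × 0.1150 = 1.346 V.

V ≈ 1.35 V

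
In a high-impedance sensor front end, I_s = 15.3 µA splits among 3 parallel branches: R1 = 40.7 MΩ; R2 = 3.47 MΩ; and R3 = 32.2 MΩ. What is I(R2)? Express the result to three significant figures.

I ≈ 12.8 µA

Total conductance ΣG = 1/40.7 + 1/3.47 + 1/32.2 = 0.3438 (units of 1/MΩ).
Current divider: I(R2) = I_s · G_k/ΣG = 15.3 × (0.2882/0.3438) = 15.3 × 0.8382 = 12.82 µA.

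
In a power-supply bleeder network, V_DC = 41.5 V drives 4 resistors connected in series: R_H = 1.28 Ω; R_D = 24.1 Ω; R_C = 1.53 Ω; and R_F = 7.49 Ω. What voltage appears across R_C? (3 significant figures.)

V ≈ 1.85 V

Series total: ΣR = 1.28 + 24.1 + 1.53 + 7.49 = 34.40 Ω.
V = V_DC · R/ΣR = 41.5 × 0.04448 = 1.846 V.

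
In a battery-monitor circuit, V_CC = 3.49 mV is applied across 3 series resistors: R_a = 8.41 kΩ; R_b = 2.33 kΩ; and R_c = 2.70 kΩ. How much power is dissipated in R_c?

Series current I = V_CC/ΣR = 3.49/13.44 = 0.2597 µA.
P = I²R = 0.06743 × 2.70 = 0.1821 nW.

P ≈ 0.182 nW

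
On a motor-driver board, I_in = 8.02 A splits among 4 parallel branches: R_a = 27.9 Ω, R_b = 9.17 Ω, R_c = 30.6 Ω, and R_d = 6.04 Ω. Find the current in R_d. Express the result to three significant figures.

Total conductance ΣG = 1/27.9 + 1/9.17 + 1/30.6 + 1/6.04 = 0.3431 (units of 1/Ω).
R_d takes the fraction G_k/ΣG = 0.1656/0.3431 = 0.4825, so I = 8.02 × 0.4825 = 3.870 A.

I ≈ 3.87 A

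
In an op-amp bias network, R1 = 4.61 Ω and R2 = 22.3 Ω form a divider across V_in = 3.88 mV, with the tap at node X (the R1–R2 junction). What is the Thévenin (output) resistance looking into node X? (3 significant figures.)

R_th ≈ 3.82 Ω

Zeroing V_in shorts the top of R1 to ground, so R_th = R1 ‖ R2 = 3.820 Ω.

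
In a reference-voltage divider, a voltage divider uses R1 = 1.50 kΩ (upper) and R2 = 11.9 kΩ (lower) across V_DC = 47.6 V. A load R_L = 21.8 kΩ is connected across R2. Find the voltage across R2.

R2 ‖ R_L = (11.9 × 21.8)/(11.9 + 21.8) = 7.698 kΩ.
Voltage divider with the loaded lower leg: V_out = 47.6 × 7.698/(1.50 + 7.698) = 47.6 × 0.8369 = 39.84 V.
(Unloaded it would be 42.3 V; the load pulls it down.)

V_out ≈ 39.8 V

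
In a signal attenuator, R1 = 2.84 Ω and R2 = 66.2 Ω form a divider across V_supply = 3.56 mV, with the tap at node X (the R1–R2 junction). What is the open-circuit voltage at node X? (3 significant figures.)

V_th ≈ 3.41 mV

V_th is the unloaded tap voltage: V_supply · R2/(R1+R2) = 3.56 × 0.9589 = 3.414 mV.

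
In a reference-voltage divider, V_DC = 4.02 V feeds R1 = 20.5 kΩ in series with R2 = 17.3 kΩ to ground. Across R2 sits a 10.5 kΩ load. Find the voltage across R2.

V_out ≈ 0.972 V

R2 ‖ R_L = (17.3 × 10.5)/(17.3 + 10.5) = 6.534 kΩ.
Then V_out = V_DC · R2'/(R1 + R2') = 4.02 × 6.534/27.03 = 0.9716 V.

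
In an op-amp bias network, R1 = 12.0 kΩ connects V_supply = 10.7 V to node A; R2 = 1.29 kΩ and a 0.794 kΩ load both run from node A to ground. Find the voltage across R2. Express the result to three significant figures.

The load sits in parallel with R2, giving an effective lower resistance R2' = R2·R_L/(R2+R_L) = 0.4915 kΩ.
Now apply the divider: V_out = 10.7 × 0.03935 = 0.4210 V.

V_out ≈ 0.421 V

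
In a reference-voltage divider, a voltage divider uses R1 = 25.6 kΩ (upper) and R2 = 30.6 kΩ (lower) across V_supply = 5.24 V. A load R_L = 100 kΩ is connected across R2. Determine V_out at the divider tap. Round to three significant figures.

The load sits in parallel with R2, giving an effective lower resistance R2' = R2·R_L/(R2+R_L) = 23.43 kΩ.
Voltage divider with the loaded lower leg: V_out = 5.24 × 23.43/(25.6 + 23.43) = 5.24 × 0.4779 = 2.504 V.
(Unloaded it would be 2.85 V; the load pulls it down.)

V_out ≈ 2.50 V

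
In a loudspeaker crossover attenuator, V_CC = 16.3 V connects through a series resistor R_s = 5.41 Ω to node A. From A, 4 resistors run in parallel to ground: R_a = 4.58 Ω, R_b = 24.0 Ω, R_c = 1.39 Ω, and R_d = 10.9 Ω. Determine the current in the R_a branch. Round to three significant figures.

Equivalent of the parallel group: R_p = 0.9336 Ω.
Node voltage V_A = V_CC · R_p/(R_s + R_p) = 16.3 × 0.1472 = 2.399 V.
Branch current I = V_A/R_a = 2.399/4.58 = 0.5238 A.

I ≈ 0.524 A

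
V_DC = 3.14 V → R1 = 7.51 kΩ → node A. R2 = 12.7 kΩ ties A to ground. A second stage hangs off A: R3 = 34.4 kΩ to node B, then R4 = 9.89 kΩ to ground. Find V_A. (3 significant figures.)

V_A ≈ 1.78 V

The second stage (R3 + R4 = 44.29 kΩ) loads node A in parallel with R2.
Effective lower resistance at A: R2 ‖ 44.29 = 9.870 kΩ.
V_A = 3.14 × 9.870/(7.51 + 9.870) = 1.783 V.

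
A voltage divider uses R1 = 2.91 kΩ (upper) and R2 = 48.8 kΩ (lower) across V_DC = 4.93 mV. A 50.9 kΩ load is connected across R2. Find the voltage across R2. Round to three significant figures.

First combine the lower leg with the load: R2 ‖ R_L = 24.91 kΩ.
Voltage divider with the loaded lower leg: V_out = 4.93 × 24.91/(2.91 + 24.91) = 4.93 × 0.8954 = 4.414 mV.
(Unloaded it would be 4.65 mV; the load pulls it down.)

V_out ≈ 4.41 mV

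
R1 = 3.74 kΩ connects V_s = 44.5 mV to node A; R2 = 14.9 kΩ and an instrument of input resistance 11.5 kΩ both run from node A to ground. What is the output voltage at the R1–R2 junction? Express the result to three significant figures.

V_out ≈ 28.2 mV

R2 ‖ R_L = (14.9 × 11.5)/(14.9 + 11.5) = 6.491 kΩ.
Voltage divider with the loaded lower leg: V_out = 44.5 × 6.491/(3.74 + 6.491) = 44.5 × 0.6344 = 28.23 mV.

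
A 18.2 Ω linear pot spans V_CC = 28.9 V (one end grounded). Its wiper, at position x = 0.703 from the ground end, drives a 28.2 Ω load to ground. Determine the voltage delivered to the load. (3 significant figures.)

Split the track: R_lower = x·R_p = 12.79 Ω, R_upper = (1−x)·R_p = 5.405 Ω.
Lower segment in parallel with the load: 12.79 ‖ 28.2 = 8.801 Ω.
Then V_out = V_CC · 8.801/(5.405 + 8.801) = 17.90 V.
(Unloaded: V_out = x·V_CC = 20.3 V.)

V_out ≈ 17.9 V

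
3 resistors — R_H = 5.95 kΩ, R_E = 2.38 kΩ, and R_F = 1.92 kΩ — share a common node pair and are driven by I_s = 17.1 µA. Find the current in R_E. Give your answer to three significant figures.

Total conductance ΣG = 1/5.95 + 1/2.38 + 1/1.92 = 1.109 (units of 1/kΩ).
By the current-divider rule, I = I_s · G_k/ΣG = 17.1 × 0.3788 = 6.478 µA.

I ≈ 6.48 µA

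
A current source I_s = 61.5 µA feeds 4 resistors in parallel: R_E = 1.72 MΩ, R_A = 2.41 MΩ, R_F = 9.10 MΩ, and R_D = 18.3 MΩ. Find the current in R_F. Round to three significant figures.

I ≈ 5.82 µA

Total conductance ΣG = 1/1.72 + 1/2.41 + 1/9.10 + 1/18.3 = 1.161 (units of 1/MΩ).
By the current-divider rule, I = I_s · G_k/ΣG = 61.5 × 0.09466 = 5.822 µA.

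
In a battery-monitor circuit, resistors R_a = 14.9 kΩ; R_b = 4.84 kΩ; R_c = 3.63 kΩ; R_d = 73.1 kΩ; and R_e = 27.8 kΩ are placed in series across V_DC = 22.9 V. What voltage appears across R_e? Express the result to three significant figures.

Series total: ΣR = 14.9 + 4.84 + 3.63 + 73.1 + 27.8 = 124.3 kΩ.
V = V_DC · R/ΣR = 22.9 × 0.2237 = 5.123 V.

V ≈ 5.12 V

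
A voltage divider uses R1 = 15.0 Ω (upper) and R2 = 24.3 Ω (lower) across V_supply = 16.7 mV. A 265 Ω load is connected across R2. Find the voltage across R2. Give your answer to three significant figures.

V_out ≈ 9.98 mV

First combine the lower leg with the load: R2 ‖ R_L = 22.26 Ω.
Voltage divider with the loaded lower leg: V_out = 16.7 × 22.26/(15.0 + 22.26) = 16.7 × 0.5974 = 9.977 mV.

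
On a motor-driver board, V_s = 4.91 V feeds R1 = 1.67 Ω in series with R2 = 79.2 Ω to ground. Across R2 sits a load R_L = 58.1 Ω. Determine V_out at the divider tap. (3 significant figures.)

First combine the lower leg with the load: R2 ‖ R_L = 33.51 Ω.
Now apply the divider: V_out = 4.91 × 0.9525 = 4.677 V.
(Unloaded it would be 4.81 V; the load pulls it down.)

V_out ≈ 4.68 V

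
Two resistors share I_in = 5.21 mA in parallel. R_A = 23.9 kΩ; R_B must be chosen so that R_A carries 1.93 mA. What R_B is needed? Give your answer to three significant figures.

R_B ≈ 14.1 kΩ

The fraction through R_A equals R_B/(R_A+R_B).
With f = 0.3704, R_B = R_A · f/(1−f) = 23.9 × 0.5884 = 14.06 kΩ.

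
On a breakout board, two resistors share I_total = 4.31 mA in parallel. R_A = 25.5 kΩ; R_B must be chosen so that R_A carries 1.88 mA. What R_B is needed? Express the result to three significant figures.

R_B ≈ 19.7 kΩ

In a two-way split, I_A/I_total = R_B/(R_A + R_B).
1.88/4.31 = R_B/(R_A + R_B) → R_B = R_A · (0.4362)/(1 − 0.4362) = 25.5 × 0.7737 = 19.73 kΩ.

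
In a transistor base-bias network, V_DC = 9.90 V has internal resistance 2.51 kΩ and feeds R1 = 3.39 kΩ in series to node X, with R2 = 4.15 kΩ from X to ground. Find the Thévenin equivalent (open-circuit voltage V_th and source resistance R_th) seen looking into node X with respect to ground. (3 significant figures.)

V_th ≈ 4.09 V, R_th ≈ 2.44 kΩ

R1' = 2.51 + 3.39 = 5.900 kΩ (source resistance + R1).
Open-circuit (no load on X): V_th = V_DC · R2/(R1' + R2) = 9.90 × 4.15/(5.900 + 4.15) = 4.088 V.
Zeroing V_DC shorts the top of R1' to ground, so R_th = R1' ‖ R2 = 2.436 kΩ.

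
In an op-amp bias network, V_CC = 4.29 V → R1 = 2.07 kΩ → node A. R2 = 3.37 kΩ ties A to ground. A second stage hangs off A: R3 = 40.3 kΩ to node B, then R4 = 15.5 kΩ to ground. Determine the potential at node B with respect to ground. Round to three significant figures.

Looking into the second stage from A: R3 + R4 = 55.80 kΩ appears in parallel with R2.
R2 ‖ (R3+R4) = 3.178 kΩ.
So V_A = 4.29 × 0.6056 = 2.598 V.
V_B = V_A × 0.2778 = 0.7216 V.

V_B ≈ 0.722 V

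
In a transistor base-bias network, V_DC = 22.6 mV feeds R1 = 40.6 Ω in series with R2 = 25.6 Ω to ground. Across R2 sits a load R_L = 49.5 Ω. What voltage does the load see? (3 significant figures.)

The load sits in parallel with R2, giving an effective lower resistance R2' = R2·R_L/(R2+R_L) = 16.87 Ω.
Now apply the divider: V_out = 22.6 × 0.2936 = 6.635 mV.
(Unloaded it would be 8.74 mV; the load pulls it down.)

V_out ≈ 6.64 mV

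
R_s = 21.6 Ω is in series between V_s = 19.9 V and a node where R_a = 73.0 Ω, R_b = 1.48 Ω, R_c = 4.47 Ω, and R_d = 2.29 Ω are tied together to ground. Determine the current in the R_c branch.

I ≈ 0.148 A

Combine the parallel branches: R_p = (1/73.0 + 1/1.48 + 1/4.47 + 1/2.29)⁻¹ = 0.7409 Ω.
Node voltage V_A = V_s · R_p/(R_s + R_p) = 19.9 × 0.03316 = 0.6599 V.
I(R_c) = V_A / R_c = 0.6599/4.47 = 0.1476 A.
(Check via current divider: I_total = 0.8907 A; share G_k/ΣG = 0.1657 → same result.)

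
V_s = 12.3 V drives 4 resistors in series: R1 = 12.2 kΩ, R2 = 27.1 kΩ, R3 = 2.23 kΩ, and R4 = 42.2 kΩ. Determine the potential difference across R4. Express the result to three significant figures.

ΣR = 12.2 + 27.1 + 2.23 + 42.2 = 83.73 kΩ.
Voltage divider: V = V_s · (42.20 / 83.73) = 12.3 × 0.5040 = 6.199 V.

V ≈ 6.20 V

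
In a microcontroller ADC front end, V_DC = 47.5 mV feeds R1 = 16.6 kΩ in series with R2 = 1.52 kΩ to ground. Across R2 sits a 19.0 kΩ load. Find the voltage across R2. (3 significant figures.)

First combine the lower leg with the load: R2 ‖ R_L = 1.407 kΩ.
Voltage divider with the loaded lower leg: V_out = 47.5 × 1.407/(16.6 + 1.407) = 47.5 × 0.07816 = 3.712 mV.
(Unloaded it would be 3.98 mV; the load pulls it down.)

V_out ≈ 3.71 mV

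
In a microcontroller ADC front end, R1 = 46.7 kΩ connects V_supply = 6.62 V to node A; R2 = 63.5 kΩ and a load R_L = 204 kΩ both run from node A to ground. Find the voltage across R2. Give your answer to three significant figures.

V_out ≈ 3.37 V

The load sits in parallel with R2, giving an effective lower resistance R2' = R2·R_L/(R2+R_L) = 48.43 kΩ.
Then V_out = V_supply · R2'/(R1 + R2') = 6.62 × 48.43/95.13 = 3.370 V.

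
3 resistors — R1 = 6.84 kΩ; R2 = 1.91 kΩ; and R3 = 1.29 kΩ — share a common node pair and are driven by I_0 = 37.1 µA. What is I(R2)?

ΣG = 1/6.84 + 1/1.91 + 1/1.29 = 1.445.
By the current-divider rule, I = I_0 · G_k/ΣG = 37.1 × 0.3623 = 13.44 µA.

I ≈ 13.4 µA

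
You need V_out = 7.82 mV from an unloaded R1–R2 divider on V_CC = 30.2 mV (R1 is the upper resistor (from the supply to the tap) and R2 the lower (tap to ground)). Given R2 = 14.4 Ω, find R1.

V_out/V_CC = R2/(R1+R2) = 0.2589.
Rearranging, R1 = R2·(1−k)/k = 14.4 × 2.862 = 41.21 Ω.

R1 ≈ 41.2 Ω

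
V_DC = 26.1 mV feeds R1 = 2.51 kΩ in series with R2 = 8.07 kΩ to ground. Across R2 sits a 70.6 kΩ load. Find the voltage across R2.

First combine the lower leg with the load: R2 ‖ R_L = 7.242 kΩ.
Then V_out = V_DC · R2'/(R1 + R2') = 26.1 × 7.242/9.752 = 19.38 mV.

V_out ≈ 19.4 mV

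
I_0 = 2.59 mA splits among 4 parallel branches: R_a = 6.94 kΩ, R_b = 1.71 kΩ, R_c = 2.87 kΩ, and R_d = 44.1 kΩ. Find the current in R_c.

Conductances: ΣG = 1/6.94 + 1/1.71 + 1/2.87 + 1/44.1 = 1.100 (1/kΩ).
By the current-divider rule, I = I_0 · G_k/ΣG = 2.59 × 0.3168 = 0.8204 mA.

I ≈ 0.820 mA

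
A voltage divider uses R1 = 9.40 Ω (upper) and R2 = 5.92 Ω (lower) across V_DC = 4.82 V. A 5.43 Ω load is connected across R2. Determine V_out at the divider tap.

The load sits in parallel with R2, giving an effective lower resistance R2' = R2·R_L/(R2+R_L) = 2.832 Ω.
Then V_out = V_DC · R2'/(R1 + R2') = 4.82 × 2.832/12.23 = 1.116 V.

V_out ≈ 1.12 V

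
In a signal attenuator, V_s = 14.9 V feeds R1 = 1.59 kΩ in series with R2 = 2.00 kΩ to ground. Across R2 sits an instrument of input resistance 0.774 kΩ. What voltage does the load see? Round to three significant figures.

V_out ≈ 3.87 V

First combine the lower leg with the load: R2 ‖ R_L = 0.5580 kΩ.
Now apply the divider: V_out = 14.9 × 0.2598 = 3.871 V.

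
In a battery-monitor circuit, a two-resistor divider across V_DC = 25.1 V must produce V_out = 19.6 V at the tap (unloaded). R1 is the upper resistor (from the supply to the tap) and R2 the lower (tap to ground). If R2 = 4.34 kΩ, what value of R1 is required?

Required fraction k = V_out/V_DC = 0.7809.
So R1 = R2 · (V_DC/V_out − 1) = 4.34 × (25.1/19.6 − 1) = 4.34 × 0.2806 = 1.218 kΩ.

R1 ≈ 1.22 kΩ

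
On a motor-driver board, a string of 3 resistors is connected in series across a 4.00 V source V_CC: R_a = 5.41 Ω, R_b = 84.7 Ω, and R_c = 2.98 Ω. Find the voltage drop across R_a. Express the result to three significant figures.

V ≈ 0.232 V

Total series resistance ΣR = 5.41 + 84.7 + 2.98 = 93.09 Ω.
V = V_CC · R/ΣR = 4.00 × 0.05812 = 0.2325 V.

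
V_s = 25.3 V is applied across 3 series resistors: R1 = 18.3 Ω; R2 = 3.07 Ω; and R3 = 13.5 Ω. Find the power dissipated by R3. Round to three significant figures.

P ≈ 7.11 W

The common current is I = 25.3/34.87 = 0.7256 A.
P = I²R = 0.5264 × 13.5 = 7.107 W.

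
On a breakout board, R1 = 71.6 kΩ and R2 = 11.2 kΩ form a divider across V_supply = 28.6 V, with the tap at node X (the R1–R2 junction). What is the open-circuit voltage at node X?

V_th ≈ 3.87 V

With X open, the divider is unloaded: V_th = 28.6 × 11.2/82.80 = 3.869 V.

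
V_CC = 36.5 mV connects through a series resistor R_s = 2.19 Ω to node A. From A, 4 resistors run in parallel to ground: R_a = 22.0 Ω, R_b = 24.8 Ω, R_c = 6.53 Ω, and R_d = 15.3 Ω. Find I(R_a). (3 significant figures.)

Combine the parallel branches: R_p = (1/22.0 + 1/24.8 + 1/6.53 + 1/15.3)⁻¹ = 3.286 Ω.
V_A by voltage divider: V_A = 36.5 × 3.286/(2.19 + 3.286) = 21.90 mV.
I(R_a) = V_A / R_a = 21.90/22.0 = 0.9956 mA.

I ≈ 0.996 mA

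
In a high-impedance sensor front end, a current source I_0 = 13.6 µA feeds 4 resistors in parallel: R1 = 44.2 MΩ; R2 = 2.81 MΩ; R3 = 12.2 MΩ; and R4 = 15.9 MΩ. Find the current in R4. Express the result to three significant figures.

Conductances: ΣG = 1/44.2 + 1/2.81 + 1/12.2 + 1/15.9 = 0.5234 (1/MΩ).
By the current-divider rule, I = I_0 · G_k/ΣG = 13.6 × 0.1202 = 1.634 µA.

I ≈ 1.63 µA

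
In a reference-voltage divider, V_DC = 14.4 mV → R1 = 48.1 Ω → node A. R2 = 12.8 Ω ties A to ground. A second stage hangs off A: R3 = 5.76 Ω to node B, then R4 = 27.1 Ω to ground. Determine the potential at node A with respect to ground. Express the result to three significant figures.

V_A ≈ 2.31 mV

The second stage (R3 + R4 = 32.86 Ω) loads node A in parallel with R2.
R2 ‖ (R3+R4) = 9.212 Ω.
First divider: V_A = V_DC · 9.212/(48.1 + 9.212) = 2.315 mV.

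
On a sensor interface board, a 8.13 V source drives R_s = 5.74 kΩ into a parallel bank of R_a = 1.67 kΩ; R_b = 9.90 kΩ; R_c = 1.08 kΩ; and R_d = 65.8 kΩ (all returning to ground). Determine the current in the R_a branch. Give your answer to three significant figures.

I ≈ 0.467 mA

Equivalent of the parallel group: R_p = 0.6094 kΩ.
V_A by voltage divider: V_A = 8.13 × 0.6094/(5.74 + 0.6094) = 0.7803 V.
I(R_a) = V_A / R_a = 0.7803/1.67 = 0.4672 mA.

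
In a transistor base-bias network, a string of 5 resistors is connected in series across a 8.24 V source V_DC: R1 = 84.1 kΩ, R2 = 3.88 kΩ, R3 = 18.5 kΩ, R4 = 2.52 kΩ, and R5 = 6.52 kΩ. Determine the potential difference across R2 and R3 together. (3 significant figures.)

V ≈ 1.60 V

Total series resistance ΣR = 84.1 + 3.88 + 18.5 + 2.52 + 6.52 = 115.5 kΩ.
R_{R2..R3} = 3.88 + 18.5 = 22.38 kΩ.
V = V_DC · R/ΣR = 8.24 × 0.1937 = 1.596 V.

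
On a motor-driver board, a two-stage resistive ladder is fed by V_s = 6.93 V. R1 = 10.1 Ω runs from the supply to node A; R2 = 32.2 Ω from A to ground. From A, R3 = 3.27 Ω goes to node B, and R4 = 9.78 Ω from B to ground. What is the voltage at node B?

Looking into the second stage from A: R3 + R4 = 13.05 Ω appears in parallel with R2.
R2 ‖ (R3+R4) = 9.286 Ω.
V_A = 6.93 × 9.286/(10.1 + 9.286) = 3.320 V.
V_B = V_A × 0.7494 = 2.488 V.

V_B ≈ 2.49 V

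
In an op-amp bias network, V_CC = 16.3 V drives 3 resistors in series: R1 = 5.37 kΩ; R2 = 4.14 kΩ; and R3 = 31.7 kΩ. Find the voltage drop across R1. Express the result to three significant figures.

Series total: ΣR = 5.37 + 4.14 + 31.7 = 41.21 kΩ.
Voltage divider: V = V_CC · (5.370 / 41.21) = 16.3 × 0.1303 = 2.124 V.

V ≈ 2.12 V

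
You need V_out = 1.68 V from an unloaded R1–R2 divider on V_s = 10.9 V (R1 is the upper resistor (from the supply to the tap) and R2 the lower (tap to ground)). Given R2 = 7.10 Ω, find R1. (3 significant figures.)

V_out/V_s = R2/(R1+R2) = 0.1541.
Rearranging, R1 = R2·(1−k)/k = 7.10 × 5.488 = 38.97 Ω.

R1 ≈ 39.0 Ω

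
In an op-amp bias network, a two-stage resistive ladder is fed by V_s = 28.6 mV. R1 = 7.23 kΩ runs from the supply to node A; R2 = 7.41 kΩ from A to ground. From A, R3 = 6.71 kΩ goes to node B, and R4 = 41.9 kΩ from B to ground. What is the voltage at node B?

The second stage (R3 + R4 = 48.61 kΩ) loads node A in parallel with R2.
Effective lower resistance at A: R2 ‖ 48.61 = 6.430 kΩ.
V_A = 28.6 × 6.430/(7.23 + 6.430) = 13.46 mV.
Stage 2 is unloaded, so V_B = V_A · R4/(R3+R4) = 13.46 × 41.9/48.61 = 11.60 mV.

V_B ≈ 11.6 mV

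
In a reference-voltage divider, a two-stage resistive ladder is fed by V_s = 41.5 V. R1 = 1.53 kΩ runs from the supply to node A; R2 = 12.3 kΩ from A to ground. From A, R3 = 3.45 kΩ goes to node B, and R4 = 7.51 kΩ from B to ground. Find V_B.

V_B ≈ 22.5 V

The second stage (R3 + R4 = 10.96 kΩ) loads node A in parallel with R2.
Effective lower resistance at A: R2 ‖ 10.96 = 5.796 kΩ.
So V_A = 41.5 × 0.7911 = 32.83 V.
Then the unloaded second divider: V_B = V_A × R4/(R3+R4) = 32.83 × 0.6852 = 22.50 V.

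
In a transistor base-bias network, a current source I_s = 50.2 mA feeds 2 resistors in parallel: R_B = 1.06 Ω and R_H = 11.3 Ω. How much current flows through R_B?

For two parallel branches, I_k = I_s · (other R)/(sum of R).
So I = 50.2 × 11.3/12.36 = 45.89 mA.

I ≈ 45.9 mA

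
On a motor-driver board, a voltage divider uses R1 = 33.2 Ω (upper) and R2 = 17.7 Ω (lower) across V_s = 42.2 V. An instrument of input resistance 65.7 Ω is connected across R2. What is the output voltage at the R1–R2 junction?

V_out ≈ 12.5 V

The load sits in parallel with R2, giving an effective lower resistance R2' = R2·R_L/(R2+R_L) = 13.94 Ω.
Voltage divider with the loaded lower leg: V_out = 42.2 × 13.94/(33.2 + 13.94) = 42.2 × 0.2958 = 12.48 V.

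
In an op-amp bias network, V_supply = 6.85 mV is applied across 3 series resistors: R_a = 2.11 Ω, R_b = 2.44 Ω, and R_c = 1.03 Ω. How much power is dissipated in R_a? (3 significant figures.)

P ≈ 3.18 µW

Series current I = V_supply/ΣR = 6.85/5.580 = 1.228 mA.
V(R_a) = I·R = 2.590 mV; P = V·I = 2.590 × 1.228 = 3.180 µW.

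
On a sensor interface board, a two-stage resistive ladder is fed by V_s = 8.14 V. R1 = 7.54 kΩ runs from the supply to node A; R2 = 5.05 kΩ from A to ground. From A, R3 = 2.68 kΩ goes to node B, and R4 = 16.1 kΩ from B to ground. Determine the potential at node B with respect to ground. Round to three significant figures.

Node A sees R2 in parallel with the series input of stage 2, R3 + R4 = 18.78 kΩ.
Effective lower resistance at A: R2 ‖ 18.78 = 3.980 kΩ.
V_A = 8.14 × 3.980/(7.54 + 3.980) = 2.812 V.
Stage 2 is unloaded, so V_B = V_A · R4/(R3+R4) = 2.812 × 16.1/18.78 = 2.411 V.

V_B ≈ 2.41 V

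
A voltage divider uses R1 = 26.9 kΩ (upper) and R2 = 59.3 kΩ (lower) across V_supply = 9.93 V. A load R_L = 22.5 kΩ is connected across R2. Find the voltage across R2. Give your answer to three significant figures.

The load sits in parallel with R2, giving an effective lower resistance R2' = R2·R_L/(R2+R_L) = 16.31 kΩ.
Voltage divider with the loaded lower leg: V_out = 9.93 × 16.31/(26.9 + 16.31) = 9.93 × 0.3775 = 3.748 V.

V_out ≈ 3.75 V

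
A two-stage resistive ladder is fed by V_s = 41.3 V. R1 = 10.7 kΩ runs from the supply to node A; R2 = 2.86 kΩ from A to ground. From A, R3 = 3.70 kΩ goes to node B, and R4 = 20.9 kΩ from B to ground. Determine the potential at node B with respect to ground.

V_B ≈ 6.78 V

The second stage (R3 + R4 = 24.60 kΩ) loads node A in parallel with R2.
R2 ‖ (R3+R4) = 2.562 kΩ.
First divider: V_A = V_s · 2.562/(10.7 + 2.562) = 7.979 V.
Stage 2 is unloaded, so V_B = V_A · R4/(R3+R4) = 7.979 × 20.9/24.60 = 6.779 V.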